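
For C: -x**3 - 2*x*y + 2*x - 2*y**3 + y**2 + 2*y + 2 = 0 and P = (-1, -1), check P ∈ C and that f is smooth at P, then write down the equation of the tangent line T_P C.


Tangent line at P: x - 4*y - 3 = 0.

Step 1: f(-1, -1) = 0, so P lies on C.
Step 2: partial derivatives
  f_x(x, y) = -3*x**2 - 2*y + 2, f_y(x, y) = -2*x - 6*y**2 + 2*y + 2.
  f_x(P) = 1, f_y(P) = -4 (gradient nonzero, so P is smooth).
Step 3: tangent line at P: 1·(x − -1) + -4·(y − -1) = 0.
Expanding: x - 4*y - 3 = 0.


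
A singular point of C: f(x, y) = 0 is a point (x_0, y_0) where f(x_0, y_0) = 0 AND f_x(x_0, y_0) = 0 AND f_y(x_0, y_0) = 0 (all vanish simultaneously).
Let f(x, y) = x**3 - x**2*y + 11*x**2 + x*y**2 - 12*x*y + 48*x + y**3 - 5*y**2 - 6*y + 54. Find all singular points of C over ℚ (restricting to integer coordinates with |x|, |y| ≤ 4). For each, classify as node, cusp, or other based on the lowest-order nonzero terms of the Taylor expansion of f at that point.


Singular points: {(-3, 3)}; classification: node.

Compute partial derivatives:
  f_x = 3*x**2 - 2*x*y + 22*x + y**2 - 12*y + 48.
  f_y = -x**2 + 2*x*y - 12*x + 3*y**2 - 10*y - 6.
Scan x_0 ∈ {−4, ..., 4}. For each x_0, f_y(x_0, y) is a polynomial in y; find its integer roots y ∈ {−4, ..., 4}, then test f_x and f at those candidates.
  x = -4: f_y(-4, y) = 3*y**2 - 18*y + 26; no integer root y with |y| ≤ 4.
  x = -3: f_y(-3, y) = 3*y**2 - 16*y + 21; vanishes at y ∈ {3}. (-3, 3): f_x = 0, f = 0 — SINGULAR.
  x = -2: f_y(-2, y) = 3*y**2 - 14*y + 14; no integer root y with |y| ≤ 4.
  x = -1: f_y(-1, y) = 3*y**2 - 12*y + 5; no integer root y with |y| ≤ 4.
  x = 0: f_y(0, y) = 3*y**2 - 10*y - 6; no integer root y with |y| ≤ 4.
  x = 1: f_y(1, y) = 3*y**2 - 8*y - 19; no integer root y with |y| ≤ 4.
  x = 2: f_y(2, y) = 3*y**2 - 6*y - 34; no integer root y with |y| ≤ 4.
  x = 3: f_y(3, y) = 3*y**2 - 4*y - 51; no integer root y with |y| ≤ 4.
  x = 4: f_y(4, y) = 3*y**2 - 2*y - 70; no integer root y with |y| ≤ 4.
Only singular point on the grid: (-3, 3).
Classify: substitute x = -3 + u, y = 3 + v and expand: f = u**3 - u**2*v - u**2 + u*v**2 + v**3 + v**2.
No constant or linear terms (consistent with a singular point). Quadratic part: -u**2 + v**2. Cubic part: u**3 - u**2*v + u*v**2 + v**3.
The quadratic part v**2 - u**2 = (v − u)(v + u) splits into two distinct linear factors, so there are two distinct tangent lines y − 3 = ±(x − -3) — this is a node (ordinary double point).
Classification: node.


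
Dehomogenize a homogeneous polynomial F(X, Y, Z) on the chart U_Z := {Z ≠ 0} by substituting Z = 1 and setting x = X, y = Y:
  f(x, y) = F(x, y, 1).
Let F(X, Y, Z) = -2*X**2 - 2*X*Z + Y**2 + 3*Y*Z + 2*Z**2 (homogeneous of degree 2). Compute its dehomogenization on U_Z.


f(x, y) = -2*x**2 - 2*x + y**2 + 3*y + 2

On U_Z we set Z = 1. Each monomial c·X^i·Y^j·Z^k in F becomes c·x^i·y^j·1^k = c·x^i·y^j.
Substituting Z = 1: F(X, Y, 1) = -2*x**2 - 2*x + y**2 + 3*y + 2.
Note: deg(f) ≤ deg(F) = 2; strict inequality happens when F is divisible by Z (lost terms).


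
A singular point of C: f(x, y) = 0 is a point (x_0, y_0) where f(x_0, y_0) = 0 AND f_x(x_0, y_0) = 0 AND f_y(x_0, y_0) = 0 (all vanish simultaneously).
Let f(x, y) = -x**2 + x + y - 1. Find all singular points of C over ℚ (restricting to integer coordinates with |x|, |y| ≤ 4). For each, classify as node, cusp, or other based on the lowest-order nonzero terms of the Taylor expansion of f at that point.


No singular points in the scanned grid; C is smooth there.

Compute partial derivatives:
  f_x = 1 - 2*x.
  f_y = 1.
f_y = 1 is a nonzero constant, so f_y never vanishes: no point (x, y) can satisfy f = f_x = f_y = 0. In particular no (x, y) ∈ {−4, ..., 4}² is singular; the curve is smooth.


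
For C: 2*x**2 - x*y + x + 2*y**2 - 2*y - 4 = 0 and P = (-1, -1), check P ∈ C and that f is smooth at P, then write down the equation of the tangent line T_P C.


Tangent line at P: -2*x - 5*y - 7 = 0.

Step 1: f(-1, -1) = 0, so P lies on C.
Step 2: partial derivatives
  f_x(x, y) = 4*x - y + 1, f_y(x, y) = -x + 4*y - 2.
  f_x(P) = -2, f_y(P) = -5 (gradient nonzero, so P is smooth).
Step 3: tangent line at P: -2·(x − -1) + -5·(y − -1) = 0.
Expanding: -2*x - 5*y - 7 = 0.


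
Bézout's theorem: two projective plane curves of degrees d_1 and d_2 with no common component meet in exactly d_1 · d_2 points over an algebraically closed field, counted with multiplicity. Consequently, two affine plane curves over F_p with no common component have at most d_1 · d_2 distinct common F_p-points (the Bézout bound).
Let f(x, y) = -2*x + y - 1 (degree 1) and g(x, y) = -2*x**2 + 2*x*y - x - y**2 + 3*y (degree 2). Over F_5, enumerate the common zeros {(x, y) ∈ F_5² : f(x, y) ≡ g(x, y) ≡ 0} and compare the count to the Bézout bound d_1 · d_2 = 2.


Common zeros: {(2, 0)}; count = 1; Bézout bound = 2.

deg(f) = 1, deg(g) = 2, so Bézout bound = 2.
Scan x ∈ F_5. For each x, list the y ∈ F_5 with f(x, y) ≡ 0 and those with g(x, y) ≡ 0 (mod 5); the common zeros in that column are the intersection.
  x = 0: f ≡ 0 at y ∈ {1}; g ≡ 0 at y ∈ {0, 3}; common: ∅.
  x = 1: f ≡ 0 at y ∈ {3}; g ≡ 0 at y ∈ ∅; common: ∅.
  x = 2: f ≡ 0 at y ∈ {0}; g ≡ 0 at y ∈ {0, 2}; common: {0}.
  x = 3: f ≡ 0 at y ∈ {2}; g ≡ 0 at y ∈ ∅; common: ∅.
  x = 4: f ≡ 0 at y ∈ {4}; g ≡ 0 at y ∈ ∅; common: ∅.
Collecting: common zeros = {(2, 0)}, so the count is 1.
Comparison with the Bézout bound: 1 ≤ 2 = deg(f)·deg(g), as expected for curves with no common component (the affine F_5-count falls short of the bound because intersections may lie at infinity, over extension fields, or carry multiplicity).


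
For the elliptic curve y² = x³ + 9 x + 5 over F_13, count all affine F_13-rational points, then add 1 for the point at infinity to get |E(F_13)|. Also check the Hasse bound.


Affine points = {(4, 1), (4, 12), (8, 2), (8, 11), (9, 3), (9, 10), (10, 4), (10, 9)}; affine count = 8; |E(F_13)| = 9.

Discriminant check: Δ ∝ 4a³ + 27b² = 4·9³ + 27·5² = 4·729 + 27·25 ≡ 3 (mod 13). Nonzero ⇒ E is nonsingular.
For each x ∈ F_13, compute rhs = x³ + 9·x + 5 mod 13, then count y ∈ F_13 with y² ≡ rhs.
  x = 0: rhs = 5, matching y values: none (0 points).
  x = 1: rhs = 2, matching y values: none (0 points).
  x = 2: rhs = 5, matching y values: none (0 points).
  x = 3: rhs = 7, matching y values: none (0 points).
  x = 4: rhs = 1, matching y values: 1, 12 (2 points).
  x = 5: rhs = 6, matching y values: none (0 points).
  x = 6: rhs = 2, matching y values: none (0 points).
  x = 7: rhs = 8, matching y values: none (0 points).
  x = 8: rhs = 4, matching y values: 2, 11 (2 points).
  x = 9: rhs = 9, matching y values: 3, 10 (2 points).
  x = 10: rhs = 3, matching y values: 4, 9 (2 points).
  x = 11: rhs = 5, matching y values: none (0 points).
  x = 12: rhs = 8, matching y values: none (0 points).
Total affine count: 8.
Full point count |E(F_13)| = 8 + 1 = 9.
Hasse bound: |9 − (13+1)| = |-5| = 5 ≤ 2√13 ≈ 7.2111 ✓.


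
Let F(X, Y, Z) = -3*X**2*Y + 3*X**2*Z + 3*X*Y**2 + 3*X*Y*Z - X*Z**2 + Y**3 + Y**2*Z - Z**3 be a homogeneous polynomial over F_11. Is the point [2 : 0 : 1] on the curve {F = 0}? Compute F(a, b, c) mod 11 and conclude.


F(2,0,1) ≡ 9 (mod 11); P is NOT on the curve.

Evaluate F(2, 0, 1) term-by-term (mod 11).
  -3*X**2*Y ↦ -3·4·0·1 = 0
  3*X**2*Z ↦ 3·4·1·1 = 12
  3*X*Y**2 ↦ 3·2·0·1 = 0
  3*X*Y*Z ↦ 3·2·0·1 = 0
  -X*Z**2 ↦ -1·2·1·1 = -2
  Y**3 ↦ 1·1·0·1 = 0
  Y**2*Z ↦ 1·1·0·1 = 0
  -Z**3 ↦ -1·1·1·1 = -1
Sum: F(2, 0, 1) = (0) + (12) + (0) + (0) + (-2) + (0) + (0) + (-1) = 9.
Reducing mod 11: 9 ≡ 9 (mod 11).
Since F(a, b, c) ≡ 9 ≠ 0 (mod 11), P does NOT lie on the curve.


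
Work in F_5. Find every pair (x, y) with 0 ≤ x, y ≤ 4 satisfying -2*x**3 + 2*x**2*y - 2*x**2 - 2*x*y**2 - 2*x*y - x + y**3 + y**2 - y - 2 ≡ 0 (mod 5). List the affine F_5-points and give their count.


Affine F_5-points: {(1, 2), (2, 4), (3, 1), (4, 2)}; count = 4.

For each of the 25 pairs (x, y) ∈ F_5², evaluate f(x, y) mod 5. Record the zeros.
  x = 0: [0↦3, 1↦4, 2↦3, 3↦1, 4↦4]  zeros at y ∈ ∅
  x = 1: [0↦3, 1↦2, 2↦0, 3↦3, 4↦2]  zeros at y ∈ {2}
  x = 2: [0↦2, 1↦3, 2↦4, 3↦1, 4↦0]  zeros at y ∈ {4}
  x = 3: [0↦3, 1↦0, 2↦3, 3↦3, 4↦1]  zeros at y ∈ {1}
  x = 4: [0↦4, 1↦1, 2↦0, 3↦2, 4↦3]  zeros at y ∈ {2}
Collecting zeros: affine points = {(1, 2), (2, 4), (3, 1), (4, 2)}.
Total count |C(F_5)_aff| = 4.


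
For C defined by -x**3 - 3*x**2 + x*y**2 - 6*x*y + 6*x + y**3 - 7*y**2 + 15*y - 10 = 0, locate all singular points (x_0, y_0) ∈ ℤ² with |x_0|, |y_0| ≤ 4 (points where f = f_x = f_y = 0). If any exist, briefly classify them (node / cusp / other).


Singular points: {(-1, 3)}; classification: cusp.

Compute partial derivatives:
  f_x = -3*x**2 - 6*x + y**2 - 6*y + 6.
  f_y = 2*x*y - 6*x + 3*y**2 - 14*y + 15.
Scan x_0 ∈ {−4, ..., 4}. For each x_0, f_y(x_0, y) is a polynomial in y; find its integer roots y ∈ {−4, ..., 4}, then test f_x and f at those candidates.
  x = -4: f_y(-4, y) = 3*y**2 - 22*y + 39; vanishes at y ∈ {3}. (-4, 3): f_x = -27 ≠ 0.
  x = -3: f_y(-3, y) = 3*y**2 - 20*y + 33; vanishes at y ∈ {3}. (-3, 3): f_x = -12 ≠ 0.
  x = -2: f_y(-2, y) = 3*y**2 - 18*y + 27; vanishes at y ∈ {3}. (-2, 3): f_x = -3 ≠ 0.
  x = -1: f_y(-1, y) = 3*y**2 - 16*y + 21; vanishes at y ∈ {3}. (-1, 3): f_x = 0, f = 0 — SINGULAR.
  x = 0: f_y(0, y) = 3*y**2 - 14*y + 15; vanishes at y ∈ {3}. (0, 3): f_x = -3 ≠ 0.
  x = 1: f_y(1, y) = 3*y**2 - 12*y + 9; vanishes at y ∈ {1, 3}. (1, 1): f_x = -8 ≠ 0; (1, 3): f_x = -12 ≠ 0.
  x = 2: f_y(2, y) = 3*y**2 - 10*y + 3; vanishes at y ∈ {3}. (2, 3): f_x = -27 ≠ 0.
  x = 3: f_y(3, y) = 3*y**2 - 8*y - 3; vanishes at y ∈ {3}. (3, 3): f_x = -48 ≠ 0.
  x = 4: f_y(4, y) = 3*y**2 - 6*y - 9; vanishes at y ∈ {-1, 3}. (4, -1): f_x = -59 ≠ 0; (4, 3): f_x = -75 ≠ 0.
Only singular point on the grid: (-1, 3).
Classify: substitute x = -1 + u, y = 3 + v and expand: f = -u**3 + u*v**2 + v**3 + v**2.
No constant or linear terms (consistent with a singular point). Quadratic part: v**2. Cubic part: -u**3 + u*v**2 + v**3.
The quadratic part v**2 is a perfect square, so there is a single (double) tangent line v = 0, i.e. y = 3. Restricting the cubic part to that line (v = 0) leaves -u**3 ≠ 0, so f is not divisible by v and the branch is v² ≈ u**3 to lowest order — this is a cusp.
Classification: cusp.


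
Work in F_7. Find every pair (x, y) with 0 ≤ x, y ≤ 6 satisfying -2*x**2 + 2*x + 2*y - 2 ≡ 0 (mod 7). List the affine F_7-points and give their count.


Affine F_7-points: {(0, 1), (1, 1), (2, 3), (3, 0), (4, 6), (5, 0), (6, 3)}; count = 7.

For each of the 49 pairs (x, y) ∈ F_7², evaluate f(x, y) mod 7. Record the zeros.
  x = 0: [0↦5, 1↦0, 2↦2, 3↦4, 4↦6, 5↦1, 6↦3]  zeros at y ∈ {1}
  x = 1: [0↦5, 1↦0, 2↦2, 3↦4, 4↦6, 5↦1, 6↦3]  zeros at y ∈ {1}
  x = 2: [0↦1, 1↦3, 2↦5, 3↦0, 4↦2, 5↦4, 6↦6]  zeros at y ∈ {3}
  x = 3: [0↦0, 1↦2, 2↦4, 3↦6, 4↦1, 5↦3, 6↦5]  zeros at y ∈ {0}
  x = 4: [0↦2, 1↦4, 2↦6, 3↦1, 4↦3, 5↦5, 6↦0]  zeros at y ∈ {6}
  x = 5: [0↦0, 1↦2, 2↦4, 3↦6, 4↦1, 5↦3, 6↦5]  zeros at y ∈ {0}
  x = 6: [0↦1, 1↦3, 2↦5, 3↦0, 4↦2, 5↦4, 6↦6]  zeros at y ∈ {3}
Collecting zeros: affine points = {(0, 1), (1, 1), (2, 3), (3, 0), (4, 6), (5, 0), (6, 3)}.
Total count |C(F_7)_aff| = 7.


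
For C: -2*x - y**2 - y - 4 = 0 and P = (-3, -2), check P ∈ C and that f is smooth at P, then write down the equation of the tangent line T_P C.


Tangent line at P: -2*x + 3*y = 0.

Step 1: f(-3, -2) = 0, so P lies on C.
Step 2: partial derivatives
  f_x(x, y) = -2, f_y(x, y) = -2*y - 1.
  f_x(P) = -2, f_y(P) = 3 (gradient nonzero, so P is smooth).
Step 3: tangent line at P: -2·(x − -3) + 3·(y − -2) = 0.
Expanding: -2*x + 3*y = 0.


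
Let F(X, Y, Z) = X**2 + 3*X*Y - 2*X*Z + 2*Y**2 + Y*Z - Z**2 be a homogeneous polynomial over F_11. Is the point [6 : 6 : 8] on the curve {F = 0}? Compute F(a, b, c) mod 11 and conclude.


F(6,6,8) ≡ 5 (mod 11); P is NOT on the curve.

Evaluate F(6, 6, 8) term-by-term (mod 11).
  X**2 ↦ 1·36·1·1 = 36
  3*X*Y ↦ 3·6·6·1 = 108
  -2*X*Z ↦ -2·6·1·8 = -96
  2*Y**2 ↦ 2·1·36·1 = 72
  Y*Z ↦ 1·1·6·8 = 48
  -Z**2 ↦ -1·1·1·64 = -64
Sum: F(6, 6, 8) = (36) + (108) + (-96) + (72) + (48) + (-64) = 104.
Reducing mod 11: 104 ≡ 5 (mod 11).
Since F(a, b, c) ≡ 5 ≠ 0 (mod 11), P does NOT lie on the curve.


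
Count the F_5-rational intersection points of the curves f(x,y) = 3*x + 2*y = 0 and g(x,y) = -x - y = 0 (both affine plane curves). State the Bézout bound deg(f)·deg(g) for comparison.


Common zeros: {(0, 0)}; count = 1; Bézout bound = 1.

deg(f) = 1, deg(g) = 1, so Bézout bound = 1.
Scan x ∈ F_5. For each x, list the y ∈ F_5 with f(x, y) ≡ 0 and those with g(x, y) ≡ 0 (mod 5); the common zeros in that column are the intersection.
  x = 0: f ≡ 0 at y ∈ {0}; g ≡ 0 at y ∈ {0}; common: {0}.
  x = 1: f ≡ 0 at y ∈ {1}; g ≡ 0 at y ∈ {4}; common: ∅.
  x = 2: f ≡ 0 at y ∈ {2}; g ≡ 0 at y ∈ {3}; common: ∅.
  x = 3: f ≡ 0 at y ∈ {3}; g ≡ 0 at y ∈ {2}; common: ∅.
  x = 4: f ≡ 0 at y ∈ {4}; g ≡ 0 at y ∈ {1}; common: ∅.
Collecting: common zeros = {(0, 0)}, so the count is 1.
Comparison with the Bézout bound: 1 ≤ 1 = deg(f)·deg(g), as expected for curves with no common component (the bound is attained).


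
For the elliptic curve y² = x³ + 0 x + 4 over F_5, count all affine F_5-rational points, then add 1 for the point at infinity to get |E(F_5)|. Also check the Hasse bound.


Affine points = {(0, 2), (0, 3), (1, 0), (3, 1), (3, 4)}; affine count = 5; |E(F_5)| = 6.

Discriminant check: Δ ∝ 4a³ + 27b² = 4·0³ + 27·4² = 4·0 + 27·16 ≡ 2 (mod 5). Nonzero ⇒ E is nonsingular.
For each x ∈ F_5, compute rhs = x³ + 0·x + 4 mod 5, then count y ∈ F_5 with y² ≡ rhs.
  x = 0: rhs = 4, matching y values: 2, 3 (2 points).
  x = 1: rhs = 0, matching y values: 0 (1 points).
  x = 2: rhs = 2, matching y values: none (0 points).
  x = 3: rhs = 1, matching y values: 1, 4 (2 points).
  x = 4: rhs = 3, matching y values: none (0 points).
Total affine count: 5.
Full point count |E(F_5)| = 5 + 1 = 6.
Hasse bound: |6 − (5+1)| = |0| = 0 ≤ 2√5 ≈ 4.4721 ✓.


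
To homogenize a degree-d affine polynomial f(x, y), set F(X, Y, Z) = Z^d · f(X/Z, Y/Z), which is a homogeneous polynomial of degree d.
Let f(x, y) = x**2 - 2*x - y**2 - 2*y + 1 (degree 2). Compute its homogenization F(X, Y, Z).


F(X, Y, Z) = X**2 - 2*X*Z - Y**2 - 2*Y*Z + Z**2

deg(f) = 2.
Substitute x = X/Z, y = Y/Z into f, then multiply by Z^2.
  monomial 1·x^2·y^0 ↦ 1·X^2·Y^0·Z^0.
  monomial -2·x^1·y^0 ↦ -2·X^1·Y^0·Z^1.
  monomial -1·x^0·y^2 ↦ -1·X^0·Y^2·Z^0.
  monomial -2·x^0·y^1 ↦ -2·X^0·Y^1·Z^1.
  monomial 1·x^0·y^0 ↦ 1·X^0·Y^0·Z^2.
Collecting: F(X, Y, Z) = X**2 - 2*X*Z - Y**2 - 2*Y*Z + Z**2.


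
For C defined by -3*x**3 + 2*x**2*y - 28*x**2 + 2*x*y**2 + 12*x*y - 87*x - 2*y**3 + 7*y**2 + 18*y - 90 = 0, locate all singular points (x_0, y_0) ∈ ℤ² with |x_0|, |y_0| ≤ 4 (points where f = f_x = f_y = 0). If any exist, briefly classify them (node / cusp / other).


Singular points: {(-3, 0)}; classification: node.

Compute partial derivatives:
  f_x = -9*x**2 + 4*x*y - 56*x + 2*y**2 + 12*y - 87.
  f_y = 2*x**2 + 4*x*y + 12*x - 6*y**2 + 14*y + 18.
Scan x_0 ∈ {−4, ..., 4}. For each x_0, f_y(x_0, y) is a polynomial in y; find its integer roots y ∈ {−4, ..., 4}, then test f_x and f at those candidates.
  x = -4: f_y(-4, y) = -6*y**2 - 2*y + 2; no integer root y with |y| ≤ 4.
  x = -3: f_y(-3, y) = -6*y**2 + 2*y; vanishes at y ∈ {0}. (-3, 0): f_x = 0, f = 0 — SINGULAR.
  x = -2: f_y(-2, y) = -6*y**2 + 6*y + 2; no integer root y with |y| ≤ 4.
  x = -1: f_y(-1, y) = -6*y**2 + 10*y + 8; no integer root y with |y| ≤ 4.
  x = 0: f_y(0, y) = -6*y**2 + 14*y + 18; no integer root y with |y| ≤ 4.
  x = 1: f_y(1, y) = -6*y**2 + 18*y + 32; no integer root y with |y| ≤ 4.
  x = 2: f_y(2, y) = -6*y**2 + 22*y + 50; no integer root y with |y| ≤ 4.
  x = 3: f_y(3, y) = -6*y**2 + 26*y + 72; no integer root y with |y| ≤ 4.
  x = 4: f_y(4, y) = -6*y**2 + 30*y + 98; no integer root y with |y| ≤ 4.
Only singular point on the grid: (-3, 0).
Classify: substitute x = -3 + u, y = 0 + v and expand: f = -3*u**3 + 2*u**2*v - u**2 + 2*u*v**2 - 2*v**3 + v**2.
No constant or linear terms (consistent with a singular point). Quadratic part: -u**2 + v**2. Cubic part: -3*u**3 + 2*u**2*v + 2*u*v**2 - 2*v**3.
The quadratic part v**2 - u**2 = (v − u)(v + u) splits into two distinct linear factors, so there are two distinct tangent lines y − 0 = ±(x − -3) — this is a node (ordinary double point).
Classification: node.


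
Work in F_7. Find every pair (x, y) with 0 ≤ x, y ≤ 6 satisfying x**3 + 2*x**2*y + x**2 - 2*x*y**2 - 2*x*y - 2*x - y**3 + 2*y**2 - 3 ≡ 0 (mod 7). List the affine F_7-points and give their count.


Affine F_7-points: {(0, 4), (0, 6), (2, 3), (2, 6), (3, 3), (5, 1), (5, 4), (6, 6)}; count = 8.

For each of the 49 pairs (x, y) ∈ F_7², evaluate f(x, y) mod 7. Record the zeros.
  x = 0: [0↦4, 1↦5, 2↦4, 3↦2, 4↦0, 5↦6, 6↦0]  zeros at y ∈ {4, 6}
  x = 1: [0↦4, 1↦3, 2↦3, 3↦5, 4↦3, 5↦5, 6↦5]  zeros at y ∈ ∅
  x = 2: [0↦5, 1↦6, 2↦4, 3↦0, 4↦2, 5↦4, 6↦0]  zeros at y ∈ {3, 6}
  x = 3: [0↦6, 1↦6, 2↦6, 3↦0, 4↦3, 5↦2, 6↦5]  zeros at y ∈ {3}
  x = 4: [0↦6, 1↦2, 2↦1, 3↦4, 4↦5, 5↦5, 6↦5]  zeros at y ∈ ∅
  x = 5: [0↦4, 1↦0, 2↦2, 3↦4, 4↦0, 5↦5, 6↦6]  zeros at y ∈ {1, 4}
  x = 6: [0↦6, 1↦6, 2↦1, 3↦6, 4↦1, 5↦1, 6↦0]  zeros at y ∈ {6}
Collecting zeros: affine points = {(0, 4), (0, 6), (2, 3), (2, 6), (3, 3), (5, 1), (5, 4), (6, 6)}.
Total count |C(F_7)_aff| = 8.


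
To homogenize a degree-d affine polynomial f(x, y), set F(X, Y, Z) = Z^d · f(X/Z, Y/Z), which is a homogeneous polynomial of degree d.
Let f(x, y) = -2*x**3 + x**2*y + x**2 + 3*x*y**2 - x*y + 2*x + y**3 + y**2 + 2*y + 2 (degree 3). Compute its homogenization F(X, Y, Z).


F(X, Y, Z) = -2*X**3 + X**2*Y + X**2*Z + 3*X*Y**2 - X*Y*Z + 2*X*Z**2 + Y**3 + Y**2*Z + 2*Y*Z**2 + 2*Z**3

deg(f) = 3.
Substitute x = X/Z, y = Y/Z into f, then multiply by Z^3.
  monomial -2·x^3·y^0 ↦ -2·X^3·Y^0·Z^0.
  monomial 1·x^2·y^1 ↦ 1·X^2·Y^1·Z^0.
  monomial 1·x^2·y^0 ↦ 1·X^2·Y^0·Z^1.
  monomial 3·x^1·y^2 ↦ 3·X^1·Y^2·Z^0.
  monomial -1·x^1·y^1 ↦ -1·X^1·Y^1·Z^1.
  monomial 2·x^1·y^0 ↦ 2·X^1·Y^0·Z^2.
  monomial 1·x^0·y^3 ↦ 1·X^0·Y^3·Z^0.
  monomial 1·x^0·y^2 ↦ 1·X^0·Y^2·Z^1.
  monomial 2·x^0·y^1 ↦ 2·X^0·Y^1·Z^2.
  monomial 2·x^0·y^0 ↦ 2·X^0·Y^0·Z^3.
Collecting: F(X, Y, Z) = -2*X**3 + X**2*Y + X**2*Z + 3*X*Y**2 - X*Y*Z + 2*X*Z**2 + Y**3 + Y**2*Z + 2*Y*Z**2 + 2*Z**3.


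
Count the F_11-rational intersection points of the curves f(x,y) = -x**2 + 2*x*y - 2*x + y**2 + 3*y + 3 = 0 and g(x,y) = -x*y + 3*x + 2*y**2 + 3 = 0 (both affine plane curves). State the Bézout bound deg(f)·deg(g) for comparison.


Common zeros: ∅; count = 0; Bézout bound = 4.

deg(f) = 2, deg(g) = 2, so Bézout bound = 4.
Scan x ∈ F_11. For each x, list the y ∈ F_11 with f(x, y) ≡ 0 and those with g(x, y) ≡ 0 (mod 11); the common zeros in that column are the intersection.
  x = 0: f ≡ 0 at y ∈ ∅; g ≡ 0 at y ∈ {2, 9}; common: ∅.
  x = 1: f ≡ 0 at y ∈ {0, 6}; g ≡ 0 at y ∈ ∅; common: ∅.
  x = 2: f ≡ 0 at y ∈ {5, 10}; g ≡ 0 at y ∈ {4, 8}; common: ∅.
  x = 3: f ≡ 0 at y ∈ ∅; g ≡ 0 at y ∈ {1, 6}; common: ∅.
  x = 4: f ≡ 0 at y ∈ ∅; g ≡ 0 at y ∈ ∅; common: ∅.
  x = 5: f ≡ 0 at y ∈ {10}; g ≡ 0 at y ∈ ∅; common: ∅.
  x = 6: f ≡ 0 at y ∈ {2, 5}; g ≡ 0 at y ∈ {7}; common: ∅.
  x = 7: f ≡ 0 at y ∈ {2, 3}; g ≡ 0 at y ∈ {10}; common: ∅.
  x = 8: f ≡ 0 at y ∈ {0, 3}; g ≡ 0 at y ∈ ∅; common: ∅.
  x = 9: f ≡ 0 at y ∈ {6}; g ≡ 0 at y ∈ ∅; common: ∅.
  x = 10: f ≡ 0 at y ∈ ∅; g ≡ 0 at y ∈ {0, 5}; common: ∅.
Collecting: common zeros = ∅, so the count is 0.
Comparison with the Bézout bound: 0 ≤ 4 = deg(f)·deg(g), as expected for curves with no common component (the affine F_11-count falls short of the bound because intersections may lie at infinity, over extension fields, or carry multiplicity).


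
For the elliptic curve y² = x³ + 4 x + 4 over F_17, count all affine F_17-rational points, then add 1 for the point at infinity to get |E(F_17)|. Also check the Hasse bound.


Affine points = {(0, 2), (0, 15), (1, 3), (1, 14), (3, 3), (3, 14), (4, 4), (4, 13), (5, 8), (5, 9), (7, 1), (7, 16), (8, 2), (8, 15), (9, 2), (9, 15), (11, 6), (11, 11), (13, 3), (13, 14), (14, 4), (14, 13), (16, 4), (16, 13)}; affine count = 24; |E(F_17)| = 25.

Discriminant check: Δ ∝ 4a³ + 27b² = 4·4³ + 27·4² = 4·64 + 27·16 ≡ 8 (mod 17). Nonzero ⇒ E is nonsingular.
For each x ∈ F_17, compute rhs = x³ + 4·x + 4 mod 17, then count y ∈ F_17 with y² ≡ rhs.
  x = 0: rhs = 4, matching y values: 2, 15 (2 points).
  x = 1: rhs = 9, matching y values: 3, 14 (2 points).
  x = 2: rhs = 3, matching y values: none (0 points).
  x = 3: rhs = 9, matching y values: 3, 14 (2 points).
  x = 4: rhs = 16, matching y values: 4, 13 (2 points).
  x = 5: rhs = 13, matching y values: 8, 9 (2 points).
  x = 6: rhs = 6, matching y values: none (0 points).
  x = 7: rhs = 1, matching y values: 1, 16 (2 points).
  x = 8: rhs = 4, matching y values: 2, 15 (2 points).
  x = 9: rhs = 4, matching y values: 2, 15 (2 points).
  x = 10: rhs = 7, matching y values: none (0 points).
  x = 11: rhs = 2, matching y values: 6, 11 (2 points).
  x = 12: rhs = 12, matching y values: none (0 points).
  x = 13: rhs = 9, matching y values: 3, 14 (2 points).
  x = 14: rhs = 16, matching y values: 4, 13 (2 points).
  x = 15: rhs = 5, matching y values: none (0 points).
  x = 16: rhs = 16, matching y values: 4, 13 (2 points).
Total affine count: 24.
Full point count |E(F_17)| = 24 + 1 = 25.
Hasse bound: |25 − (17+1)| = |7| = 7 ≤ 2√17 ≈ 8.2462 ✓.


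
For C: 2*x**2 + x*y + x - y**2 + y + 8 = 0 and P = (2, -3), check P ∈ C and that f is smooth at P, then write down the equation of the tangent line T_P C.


Tangent line at P: 6*x + 9*y + 15 = 0.

Step 1: f(2, -3) = 0, so P lies on C.
Step 2: partial derivatives
  f_x(x, y) = 4*x + y + 1, f_y(x, y) = x - 2*y + 1.
  f_x(P) = 6, f_y(P) = 9 (gradient nonzero, so P is smooth).
Step 3: tangent line at P: 6·(x − 2) + 9·(y − -3) = 0.
Expanding: 6*x + 9*y + 15 = 0.


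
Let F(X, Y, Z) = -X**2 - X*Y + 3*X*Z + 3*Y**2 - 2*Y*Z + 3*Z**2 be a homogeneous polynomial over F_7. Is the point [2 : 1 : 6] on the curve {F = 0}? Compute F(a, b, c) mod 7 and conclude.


F(2,1,6) ≡ 3 (mod 7); P is NOT on the curve.

Evaluate F(2, 1, 6) term-by-term (mod 7).
  -X**2 ↦ -1·4·1·1 = -4
  -X*Y ↦ -1·2·1·1 = -2
  3*X*Z ↦ 3·2·1·6 = 36
  3*Y**2 ↦ 3·1·1·1 = 3
  -2*Y*Z ↦ -2·1·1·6 = -12
  3*Z**2 ↦ 3·1·1·36 = 108
Sum: F(2, 1, 6) = (-4) + (-2) + (36) + (3) + (-12) + (108) = 129.
Reducing mod 7: 129 ≡ 3 (mod 7).
Since F(a, b, c) ≡ 3 ≠ 0 (mod 7), P does NOT lie on the curve.


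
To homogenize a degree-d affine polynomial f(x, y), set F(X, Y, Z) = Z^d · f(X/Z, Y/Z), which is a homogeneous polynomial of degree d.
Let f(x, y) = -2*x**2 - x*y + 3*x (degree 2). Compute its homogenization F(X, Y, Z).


F(X, Y, Z) = -2*X**2 - X*Y + 3*X*Z

deg(f) = 2.
Substitute x = X/Z, y = Y/Z into f, then multiply by Z^2.
  monomial -2·x^2·y^0 ↦ -2·X^2·Y^0·Z^0.
  monomial -1·x^1·y^1 ↦ -1·X^1·Y^1·Z^0.
  monomial 3·x^1·y^0 ↦ 3·X^1·Y^0·Z^1.
Collecting: F(X, Y, Z) = -2*X**2 - X*Y + 3*X*Z.


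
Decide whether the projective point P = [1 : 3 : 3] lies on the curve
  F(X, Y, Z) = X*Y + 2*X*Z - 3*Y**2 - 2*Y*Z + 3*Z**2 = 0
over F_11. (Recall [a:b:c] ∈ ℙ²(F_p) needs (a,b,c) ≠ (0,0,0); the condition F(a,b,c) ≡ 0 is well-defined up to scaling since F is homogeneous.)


F(1,3,3) ≡ 2 (mod 11); P is NOT on the curve.

Evaluate F(1, 3, 3) term-by-term (mod 11).
  X*Y ↦ 1·1·3·1 = 3
  2*X*Z ↦ 2·1·1·3 = 6
  -3*Y**2 ↦ -3·1·9·1 = -27
  -2*Y*Z ↦ -2·1·3·3 = -18
  3*Z**2 ↦ 3·1·1·9 = 27
Sum: F(1, 3, 3) = (3) + (6) + (-27) + (-18) + (27) = -9.
Reducing mod 11: -9 ≡ 2 (mod 11).
Since F(a, b, c) ≡ 2 ≠ 0 (mod 11), P does NOT lie on the curve.


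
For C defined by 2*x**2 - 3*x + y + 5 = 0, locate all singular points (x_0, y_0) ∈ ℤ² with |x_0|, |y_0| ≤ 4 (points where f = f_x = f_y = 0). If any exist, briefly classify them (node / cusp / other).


No singular points in the scanned grid; C is smooth there.

Compute partial derivatives:
  f_x = 4*x - 3.
  f_y = 1.
f_y = 1 is a nonzero constant, so f_y never vanishes: no point (x, y) can satisfy f = f_x = f_y = 0. In particular no (x, y) ∈ {−4, ..., 4}² is singular; the curve is smooth.


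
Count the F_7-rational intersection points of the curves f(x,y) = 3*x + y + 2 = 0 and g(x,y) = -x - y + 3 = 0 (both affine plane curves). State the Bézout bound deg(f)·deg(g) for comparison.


Common zeros: {(1, 2)}; count = 1; Bézout bound = 1.

deg(f) = 1, deg(g) = 1, so Bézout bound = 1.
Scan x ∈ F_7. For each x, list the y ∈ F_7 with f(x, y) ≡ 0 and those with g(x, y) ≡ 0 (mod 7); the common zeros in that column are the intersection.
  x = 0: f ≡ 0 at y ∈ {5}; g ≡ 0 at y ∈ {3}; common: ∅.
  x = 1: f ≡ 0 at y ∈ {2}; g ≡ 0 at y ∈ {2}; common: {2}.
  x = 2: f ≡ 0 at y ∈ {6}; g ≡ 0 at y ∈ {1}; common: ∅.
  x = 3: f ≡ 0 at y ∈ {3}; g ≡ 0 at y ∈ {0}; common: ∅.
  x = 4: f ≡ 0 at y ∈ {0}; g ≡ 0 at y ∈ {6}; common: ∅.
  x = 5: f ≡ 0 at y ∈ {4}; g ≡ 0 at y ∈ {5}; common: ∅.
  x = 6: f ≡ 0 at y ∈ {1}; g ≡ 0 at y ∈ {4}; common: ∅.
Collecting: common zeros = {(1, 2)}, so the count is 1.
Comparison with the Bézout bound: 1 ≤ 1 = deg(f)·deg(g), as expected for curves with no common component (the bound is attained).


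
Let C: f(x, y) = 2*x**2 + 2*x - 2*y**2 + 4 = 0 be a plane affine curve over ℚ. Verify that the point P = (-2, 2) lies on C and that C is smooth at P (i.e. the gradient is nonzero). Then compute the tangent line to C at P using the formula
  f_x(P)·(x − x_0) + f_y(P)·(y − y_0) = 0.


Tangent line at P: -6*x - 8*y + 4 = 0.

Step 1: f(-2, 2) = 0, so P lies on C.
Step 2: partial derivatives
  f_x(x, y) = 4*x + 2, f_y(x, y) = -4*y.
  f_x(P) = -6, f_y(P) = -8 (gradient nonzero, so P is smooth).
Step 3: tangent line at P: -6·(x − -2) + -8·(y − 2) = 0.
Expanding: -6*x - 8*y + 4 = 0.


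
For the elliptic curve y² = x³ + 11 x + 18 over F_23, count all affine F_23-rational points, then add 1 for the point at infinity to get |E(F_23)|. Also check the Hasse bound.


Affine points = {(0, 8), (0, 15), (2, 5), (2, 18), (3, 3), (3, 20), (6, 1), (6, 22), (7, 1), (7, 22), (9, 8), (9, 15), (10, 1), (10, 22), (13, 9), (13, 14), (14, 8), (14, 15), (15, 4), (15, 19), (16, 9), (16, 14), (17, 9), (17, 14), (19, 5), (19, 18), (20, 2), (20, 21), (22, 11), (22, 12)}; affine count = 30; |E(F_23)| = 31.

Discriminant check: Δ ∝ 4a³ + 27b² = 4·11³ + 27·18² = 4·1331 + 27·324 ≡ 19 (mod 23). Nonzero ⇒ E is nonsingular.
For each x ∈ F_23, compute rhs = x³ + 11·x + 18 mod 23, then count y ∈ F_23 with y² ≡ rhs.
  x = 0: rhs = 18, matching y values: 8, 15 (2 points).
  x = 1: rhs = 7, matching y values: none (0 points).
  x = 2: rhs = 2, matching y values: 5, 18 (2 points).
  x = 3: rhs = 9, matching y values: 3, 20 (2 points).
  x = 4: rhs = 11, matching y values: none (0 points).
  x = 5: rhs = 14, matching y values: none (0 points).
  x = 6: rhs = 1, matching y values: 1, 22 (2 points).
  x = 7: rhs = 1, matching y values: 1, 22 (2 points).
  x = 8: rhs = 20, matching y values: none (0 points).
  x = 9: rhs = 18, matching y values: 8, 15 (2 points).
  x = 10: rhs = 1, matching y values: 1, 22 (2 points).
  x = 11: rhs = 21, matching y values: none (0 points).
  x = 12: rhs = 15, matching y values: none (0 points).
  x = 13: rhs = 12, matching y values: 9, 14 (2 points).
  x = 14: rhs = 18, matching y values: 8, 15 (2 points).
  x = 15: rhs = 16, matching y values: 4, 19 (2 points).
  x = 16: rhs = 12, matching y values: 9, 14 (2 points).
  x = 17: rhs = 12, matching y values: 9, 14 (2 points).
  x = 18: rhs = 22, matching y values: none (0 points).
  x = 19: rhs = 2, matching y values: 5, 18 (2 points).
  x = 20: rhs = 4, matching y values: 2, 21 (2 points).
  x = 21: rhs = 11, matching y values: none (0 points).
  x = 22: rhs = 6, matching y values: 11, 12 (2 points).
Total affine count: 30.
Full point count |E(F_23)| = 30 + 1 = 31.
Hasse bound: |31 − (23+1)| = |7| = 7 ≤ 2√23 ≈ 9.5917 ✓.


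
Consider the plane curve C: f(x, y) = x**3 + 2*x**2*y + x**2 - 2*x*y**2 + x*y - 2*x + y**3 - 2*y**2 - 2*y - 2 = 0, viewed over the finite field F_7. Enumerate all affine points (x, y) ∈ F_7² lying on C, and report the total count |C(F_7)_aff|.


Affine F_7-points: {(0, 5), (1, 5), (2, 5), (3, 0), (3, 2), (3, 6), (4, 0), (6, 0), (6, 1), (6, 6)}; count = 10.

For each of the 49 pairs (x, y) ∈ F_7², evaluate f(x, y) mod 7. Record the zeros.
  x = 0: [0↦5, 1↦2, 2↦1, 3↦1, 4↦1, 5↦0, 6↦4]  zeros at y ∈ {5}
  x = 1: [0↦5, 1↦3, 2↦6, 3↦6, 4↦2, 5↦0, 6↦6]  zeros at y ∈ {5}
  x = 2: [0↦6, 1↦2, 2↦6, 3↦3, 4↦6, 5↦0, 6↦5]  zeros at y ∈ {5}
  x = 3: [0↦0, 1↦5, 2↦0, 3↦5, 4↦5, 5↦6, 6↦0]  zeros at y ∈ {0, 2, 6}
  x = 4: [0↦0, 1↦4, 2↦1, 3↦4, 4↦5, 5↦3, 6↦4]  zeros at y ∈ {0}
  x = 5: [0↦5, 1↦5, 2↦1, 3↦6, 4↦5, 5↦4, 6↦2]  zeros at y ∈ ∅
  x = 6: [0↦0, 1↦0, 2↦6, 3↦3, 4↦4, 5↦1, 6↦0]  zeros at y ∈ {0, 1, 6}
Collecting zeros: affine points = {(0, 5), (1, 5), (2, 5), (3, 0), (3, 2), (3, 6), (4, 0), (6, 0), (6, 1), (6, 6)}.
Total count |C(F_7)_aff| = 10.


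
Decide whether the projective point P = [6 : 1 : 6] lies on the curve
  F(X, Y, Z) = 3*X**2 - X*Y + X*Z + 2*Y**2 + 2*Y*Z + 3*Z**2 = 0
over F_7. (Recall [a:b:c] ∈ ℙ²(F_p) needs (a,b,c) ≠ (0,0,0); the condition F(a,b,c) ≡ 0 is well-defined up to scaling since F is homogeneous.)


F(6,1,6) ≡ 1 (mod 7); P is NOT on the curve.

Evaluate F(6, 1, 6) term-by-term (mod 7).
  3*X**2 ↦ 3·36·1·1 = 108
  -X*Y ↦ -1·6·1·1 = -6
  X*Z ↦ 1·6·1·6 = 36
  2*Y**2 ↦ 2·1·1·1 = 2
  2*Y*Z ↦ 2·1·1·6 = 12
  3*Z**2 ↦ 3·1·1·36 = 108
Sum: F(6, 1, 6) = (108) + (-6) + (36) + (2) + (12) + (108) = 260.
Reducing mod 7: 260 ≡ 1 (mod 7).
Since F(a, b, c) ≡ 1 ≠ 0 (mod 7), P does NOT lie on the curve.


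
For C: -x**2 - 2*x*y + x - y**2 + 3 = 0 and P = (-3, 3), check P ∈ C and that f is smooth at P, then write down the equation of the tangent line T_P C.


Tangent line at P: x + 3 = 0.

Step 1: f(-3, 3) = 0, so P lies on C.
Step 2: partial derivatives
  f_x(x, y) = -2*x - 2*y + 1, f_y(x, y) = -2*x - 2*y.
  f_x(P) = 1, f_y(P) = 0 (gradient nonzero, so P is smooth).
Step 3: tangent line at P: 1·(x − -3) + 0·(y − 3) = 0.
Expanding: x + 3 = 0.


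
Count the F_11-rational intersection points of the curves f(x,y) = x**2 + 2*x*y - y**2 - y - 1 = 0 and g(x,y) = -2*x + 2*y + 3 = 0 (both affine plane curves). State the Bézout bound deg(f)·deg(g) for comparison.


Common zeros: {(8, 1), (9, 2)}; count = 2; Bézout bound = 2.

deg(f) = 2, deg(g) = 1, so Bézout bound = 2.
Scan x ∈ F_11. For each x, list the y ∈ F_11 with f(x, y) ≡ 0 and those with g(x, y) ≡ 0 (mod 11); the common zeros in that column are the intersection.
  x = 0: f ≡ 0 at y ∈ ∅; g ≡ 0 at y ∈ {4}; common: ∅.
  x = 1: f ≡ 0 at y ∈ {0, 1}; g ≡ 0 at y ∈ {5}; common: ∅.
  x = 2: f ≡ 0 at y ∈ ∅; g ≡ 0 at y ∈ {6}; common: ∅.
  x = 3: f ≡ 0 at y ∈ ∅; g ≡ 0 at y ∈ {7}; common: ∅.
  x = 4: f ≡ 0 at y ∈ ∅; g ≡ 0 at y ∈ {8}; common: ∅.
  x = 5: f ≡ 0 at y ∈ {4, 5}; g ≡ 0 at y ∈ {9}; common: ∅.
  x = 6: f ≡ 0 at y ∈ ∅; g ≡ 0 at y ∈ {10}; common: ∅.
  x = 7: f ≡ 0 at y ∈ {5, 8}; g ≡ 0 at y ∈ {0}; common: ∅.
  x = 8: f ≡ 0 at y ∈ {1, 3}; g ≡ 0 at y ∈ {1}; common: {1}.
  x = 9: f ≡ 0 at y ∈ {2, 4}; g ≡ 0 at y ∈ {2}; common: {2}.
  x = 10: f ≡ 0 at y ∈ {0, 8}; g ≡ 0 at y ∈ {3}; common: ∅.
Collecting: common zeros = {(8, 1), (9, 2)}, so the count is 2.
Comparison with the Bézout bound: 2 ≤ 2 = deg(f)·deg(g), as expected for curves with no common component (the bound is attained).


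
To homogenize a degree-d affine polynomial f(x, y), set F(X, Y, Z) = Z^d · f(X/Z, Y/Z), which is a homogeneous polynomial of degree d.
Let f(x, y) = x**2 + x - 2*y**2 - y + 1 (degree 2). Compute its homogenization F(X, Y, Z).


F(X, Y, Z) = X**2 + X*Z - 2*Y**2 - Y*Z + Z**2

deg(f) = 2.
Substitute x = X/Z, y = Y/Z into f, then multiply by Z^2.
  monomial 1·x^2·y^0 ↦ 1·X^2·Y^0·Z^0.
  monomial 1·x^1·y^0 ↦ 1·X^1·Y^0·Z^1.
  monomial -2·x^0·y^2 ↦ -2·X^0·Y^2·Z^0.
  monomial -1·x^0·y^1 ↦ -1·X^0·Y^1·Z^1.
  monomial 1·x^0·y^0 ↦ 1·X^0·Y^0·Z^2.
Collecting: F(X, Y, Z) = X**2 + X*Z - 2*Y**2 - Y*Z + Z**2.


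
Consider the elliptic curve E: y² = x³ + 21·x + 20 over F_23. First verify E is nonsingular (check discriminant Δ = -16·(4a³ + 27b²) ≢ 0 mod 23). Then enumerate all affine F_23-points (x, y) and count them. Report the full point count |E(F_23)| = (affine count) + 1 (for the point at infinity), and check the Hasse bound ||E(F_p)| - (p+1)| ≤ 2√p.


Affine points = {(2, 1), (2, 22), (3, 8), (3, 15), (7, 2), (7, 21), (9, 8), (9, 15), (11, 8), (11, 15), (13, 11), (13, 12), (16, 6), (16, 17), (17, 0), (21, 4), (21, 19)}; affine count = 17; |E(F_23)| = 18.

Discriminant check: Δ ∝ 4a³ + 27b² = 4·21³ + 27·20² = 4·9261 + 27·400 ≡ 4 (mod 23). Nonzero ⇒ E is nonsingular.
For each x ∈ F_23, compute rhs = x³ + 21·x + 20 mod 23, then count y ∈ F_23 with y² ≡ rhs.
  x = 0: rhs = 20, matching y values: none (0 points).
  x = 1: rhs = 19, matching y values: none (0 points).
  x = 2: rhs = 1, matching y values: 1, 22 (2 points).
  x = 3: rhs = 18, matching y values: 8, 15 (2 points).
  x = 4: rhs = 7, matching y values: none (0 points).
  x = 5: rhs = 20, matching y values: none (0 points).
  x = 6: rhs = 17, matching y values: none (0 points).
  x = 7: rhs = 4, matching y values: 2, 21 (2 points).
  x = 8: rhs = 10, matching y values: none (0 points).
  x = 9: rhs = 18, matching y values: 8, 15 (2 points).
  x = 10: rhs = 11, matching y values: none (0 points).
  x = 11: rhs = 18, matching y values: 8, 15 (2 points).
  x = 12: rhs = 22, matching y values: none (0 points).
  x = 13: rhs = 6, matching y values: 11, 12 (2 points).
  x = 14: rhs = 22, matching y values: none (0 points).
  x = 15: rhs = 7, matching y values: none (0 points).
  x = 16: rhs = 13, matching y values: 6, 17 (2 points).
  x = 17: rhs = 0, matching y values: 0 (1 points).
  x = 18: rhs = 20, matching y values: none (0 points).
  x = 19: rhs = 10, matching y values: none (0 points).
  x = 20: rhs = 22, matching y values: none (0 points).
  x = 21: rhs = 16, matching y values: 4, 19 (2 points).
  x = 22: rhs = 21, matching y values: none (0 points).
Total affine count: 17.
Full point count |E(F_23)| = 17 + 1 = 18.
Hasse bound: |18 − (23+1)| = |-6| = 6 ≤ 2√23 ≈ 9.5917 ✓.


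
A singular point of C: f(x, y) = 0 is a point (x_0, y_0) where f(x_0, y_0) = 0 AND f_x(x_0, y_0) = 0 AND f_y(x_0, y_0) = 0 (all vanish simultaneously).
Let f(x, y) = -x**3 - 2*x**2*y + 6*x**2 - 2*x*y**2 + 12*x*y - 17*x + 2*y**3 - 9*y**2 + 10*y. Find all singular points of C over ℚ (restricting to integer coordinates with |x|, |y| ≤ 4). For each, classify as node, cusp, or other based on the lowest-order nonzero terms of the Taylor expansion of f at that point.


Singular points: {(1, 2)}; classification: node.

Compute partial derivatives:
  f_x = -3*x**2 - 4*x*y + 12*x - 2*y**2 + 12*y - 17.
  f_y = -2*x**2 - 4*x*y + 12*x + 6*y**2 - 18*y + 10.
Scan x_0 ∈ {−4, ..., 4}. For each x_0, f_y(x_0, y) is a polynomial in y; find its integer roots y ∈ {−4, ..., 4}, then test f_x and f at those candidates.
  x = -4: f_y(-4, y) = 6*y**2 - 2*y - 70; no integer root y with |y| ≤ 4.
  x = -3: f_y(-3, y) = 6*y**2 - 6*y - 44; no integer root y with |y| ≤ 4.
  x = -2: f_y(-2, y) = 6*y**2 - 10*y - 22; no integer root y with |y| ≤ 4.
  x = -1: f_y(-1, y) = 6*y**2 - 14*y - 4; no integer root y with |y| ≤ 4.
  x = 0: f_y(0, y) = 6*y**2 - 18*y + 10; no integer root y with |y| ≤ 4.
  x = 1: f_y(1, y) = 6*y**2 - 22*y + 20; vanishes at y ∈ {2}. (1, 2): f_x = 0, f = 0 — SINGULAR.
  x = 2: f_y(2, y) = 6*y**2 - 26*y + 26; no integer root y with |y| ≤ 4.
  x = 3: f_y(3, y) = 6*y**2 - 30*y + 28; no integer root y with |y| ≤ 4.
  x = 4: f_y(4, y) = 6*y**2 - 34*y + 26; no integer root y with |y| ≤ 4.
Only singular point on the grid: (1, 2).
Classify: substitute x = 1 + u, y = 2 + v and expand: f = -u**3 - 2*u**2*v - u**2 - 2*u*v**2 + 2*v**3 + v**2.
No constant or linear terms (consistent with a singular point). Quadratic part: -u**2 + v**2. Cubic part: -u**3 - 2*u**2*v - 2*u*v**2 + 2*v**3.
The quadratic part v**2 - u**2 = (v − u)(v + u) splits into two distinct linear factors, so there are two distinct tangent lines y − 2 = ±(x − 1) — this is a node (ordinary double point).
Classification: node.


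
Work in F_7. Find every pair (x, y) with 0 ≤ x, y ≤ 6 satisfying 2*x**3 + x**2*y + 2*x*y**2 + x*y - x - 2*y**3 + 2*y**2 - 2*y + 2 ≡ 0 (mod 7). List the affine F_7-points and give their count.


Affine F_7-points: {(0, 1), (1, 5), (2, 3), (2, 4), (4, 0), (5, 3), (6, 5)}; count = 7.

For each of the 49 pairs (x, y) ∈ F_7², evaluate f(x, y) mod 7. Record the zeros.
  x = 0: [0↦2, 1↦0, 2↦4, 3↦2, 4↦3, 5↦2, 6↦1]  zeros at y ∈ {1}
  x = 1: [0↦3, 1↦5, 2↦3, 3↦6, 4↦2, 5↦0, 6↦2]  zeros at y ∈ {5}
  x = 2: [0↦2, 1↦3, 2↦4, 3↦0, 4↦0, 5↦6, 6↦6]  zeros at y ∈ {3, 4}
  x = 3: [0↦4, 1↦6, 2↦5, 3↦3, 4↦2, 5↦4, 6↦4]  zeros at y ∈ ∅
  x = 4: [0↦0, 1↦5, 2↦4, 3↦6, 4↦6, 5↦6, 6↦1]  zeros at y ∈ {0}
  x = 5: [0↦2, 1↦5, 2↦6, 3↦0, 4↦3, 5↦3, 6↦2]  zeros at y ∈ {3}
  x = 6: [0↦1, 1↦4, 2↦2, 3↦4, 4↦5, 5↦0, 6↦5]  zeros at y ∈ {5}
Collecting zeros: affine points = {(0, 1), (1, 5), (2, 3), (2, 4), (4, 0), (5, 3), (6, 5)}.
Total count |C(F_7)_aff| = 7.


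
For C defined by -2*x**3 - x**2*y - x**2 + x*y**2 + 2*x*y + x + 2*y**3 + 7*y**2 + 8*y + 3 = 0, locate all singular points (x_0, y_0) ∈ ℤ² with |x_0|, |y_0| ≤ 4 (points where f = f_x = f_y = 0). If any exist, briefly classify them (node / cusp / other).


Singular points: {(0, -1)}; classification: cusp.

Compute partial derivatives:
  f_x = -6*x**2 - 2*x*y - 2*x + y**2 + 2*y + 1.
  f_y = -x**2 + 2*x*y + 2*x + 6*y**2 + 14*y + 8.
Scan x_0 ∈ {−4, ..., 4}. For each x_0, f_y(x_0, y) is a polynomial in y; find its integer roots y ∈ {−4, ..., 4}, then test f_x and f at those candidates.
  x = -4: f_y(-4, y) = 6*y**2 + 6*y - 16; no integer root y with |y| ≤ 4.
  x = -3: f_y(-3, y) = 6*y**2 + 8*y - 7; no integer root y with |y| ≤ 4.
  x = -2: f_y(-2, y) = 6*y**2 + 10*y; vanishes at y ∈ {0}. (-2, 0): f_x = -19 ≠ 0.
  x = -1: f_y(-1, y) = 6*y**2 + 12*y + 5; no integer root y with |y| ≤ 4.
  x = 0: f_y(0, y) = 6*y**2 + 14*y + 8; vanishes at y ∈ {-1}. (0, -1): f_x = 0, f = 0 — SINGULAR.
  x = 1: f_y(1, y) = 6*y**2 + 16*y + 9; no integer root y with |y| ≤ 4.
  x = 2: f_y(2, y) = 6*y**2 + 18*y + 8; no integer root y with |y| ≤ 4.
  x = 3: f_y(3, y) = 6*y**2 + 20*y + 5; no integer root y with |y| ≤ 4.
  x = 4: f_y(4, y) = 6*y**2 + 22*y; vanishes at y ∈ {0}. (4, 0): f_x = -103 ≠ 0.
Only singular point on the grid: (0, -1).
Classify: substitute x = 0 + u, y = -1 + v and expand: f = -2*u**3 - u**2*v + u*v**2 + 2*v**3 + v**2.
No constant or linear terms (consistent with a singular point). Quadratic part: v**2. Cubic part: -2*u**3 - u**2*v + u*v**2 + 2*v**3.
The quadratic part v**2 is a perfect square, so there is a single (double) tangent line v = 0, i.e. y = -1. Restricting the cubic part to that line (v = 0) leaves -2*u**3 ≠ 0, so f is not divisible by v and the branch is v² ≈ 2*u**3 to lowest order — this is a cusp.
Classification: cusp.
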